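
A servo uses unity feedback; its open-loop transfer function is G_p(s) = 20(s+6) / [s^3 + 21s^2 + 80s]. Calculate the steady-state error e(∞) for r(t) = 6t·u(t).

4

The denominator has no term below 80s — 1 pole at s=0, type 1.
K_v = lim_{s→0} s·G_p(s) = 20·6 / 80 = 1.5.
e_ss = 6/K_v = 6/1.5 = 4.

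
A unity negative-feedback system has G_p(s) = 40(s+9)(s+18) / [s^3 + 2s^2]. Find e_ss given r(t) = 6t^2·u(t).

The denominator has no term below 2s^2 — 2 poles at s=0, type 2.
K_a = lim_{s→0} s^2·G_p(s) = 40·9·18 / 2 = 3240.
r(t) = 6t^2 gives R(s) = 12/s^3.
e_ss = 12/K_a = 12/3240 = 1/270.

1/270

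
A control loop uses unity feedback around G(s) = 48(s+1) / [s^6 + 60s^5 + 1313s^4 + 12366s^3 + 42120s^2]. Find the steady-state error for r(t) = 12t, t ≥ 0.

Factoring s^2 from the denominator leaves a polynomial with constant term 42120, so the system is type 2.
K_v = ∞ for a type-2 system; e_ss to a ramp is zero.

0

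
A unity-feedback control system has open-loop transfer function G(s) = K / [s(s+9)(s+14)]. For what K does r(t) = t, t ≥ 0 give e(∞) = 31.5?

One free integrator in G(s): this is a type 1 system.
K_v = lim_{s→0} s·G(s) = K / (9·14) = (1/126)·K.
e_ss = 1/K_v = 31.5 ⇒ K_v = 2/63 ⇒ K = (2/63)/(1/126) = 4.

4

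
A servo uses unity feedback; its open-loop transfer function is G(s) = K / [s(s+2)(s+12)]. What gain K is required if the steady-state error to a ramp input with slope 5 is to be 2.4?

50

One free integrator in G(s): this is a type 1 system.
K_v = lim_{s→0} s·G(s) = K / (2·12) = (1/24)·K.
e_ss = 5/K_v = 2.4 ⇒ K_v = 25/12 ⇒ K = (25/12)/(1/24) = 50.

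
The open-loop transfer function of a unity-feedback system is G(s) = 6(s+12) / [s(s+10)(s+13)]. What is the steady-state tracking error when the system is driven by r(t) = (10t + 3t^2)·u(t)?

System type = 1 (one pole at s=0). By superposition:
  • 10t: e_ss = 10/K_v with K_v=36/65 → 325/18.
  • 3t^2: a type-1 system cannot track it, e_ss → ∞.
The unbounded component dominates.

infinity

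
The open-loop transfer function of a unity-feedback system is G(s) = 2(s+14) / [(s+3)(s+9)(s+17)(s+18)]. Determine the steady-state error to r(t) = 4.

No free integrators in G(s): this is a type 0 system.
K_p = lim_{s→0} G(s) = 2·14 / (3·9·17·18) = 14/4131.
e_ss = 4/(1 + K_p) = 4/(4145/4131) = 16524/4145.

16524/4145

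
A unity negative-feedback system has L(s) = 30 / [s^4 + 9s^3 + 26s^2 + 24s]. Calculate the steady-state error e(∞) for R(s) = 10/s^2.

Lowest-order denominator term is 24s, so the open loop has 1 pole at the origin → type 1 system.
K_v = lim_{s→0} s·L(s) = 30 / 24 = 1.25.
e_ss = 10/K_v = 10/1.25 = 8.

8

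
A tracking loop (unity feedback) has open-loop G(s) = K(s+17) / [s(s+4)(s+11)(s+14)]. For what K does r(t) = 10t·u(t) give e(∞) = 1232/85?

25

System type = 1 (one pole at s=0).
K_v = lim_{s→0} s·G(s) = K·17 / (4·11·14) = (17/616)·K.
e_ss = 10/K_v = 1232/85 ⇒ K_v = 425/616 ⇒ K = (425/616)/(17/616) = 25.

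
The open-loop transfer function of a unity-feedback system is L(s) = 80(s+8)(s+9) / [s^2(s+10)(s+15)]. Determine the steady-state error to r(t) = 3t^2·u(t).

5/32

Two free integrators in L(s): this is a type 2 system.
K_a = lim_{s→0} s^2·L(s) = 80·8·9 / (10·15) = 38.4.
r(t) = 3t^2 gives R(s) = 6/s^3.
e_ss = 6/K_a = 6/38.4 = 5/32.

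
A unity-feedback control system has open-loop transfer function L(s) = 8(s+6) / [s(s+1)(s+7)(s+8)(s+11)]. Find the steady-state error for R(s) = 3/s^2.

38.5

System type = 1 (one pole at s=0).
K_v = lim_{s→0} s·L(s) = 8·6 / (1·7·8·11) = 6/77.
e_ss = 3/K_v = 3/(6/77) = 38.5.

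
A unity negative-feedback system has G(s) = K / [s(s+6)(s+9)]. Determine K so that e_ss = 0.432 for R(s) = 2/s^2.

System type = 1 (one pole at s=0).
K_v = lim_{s→0} s·G(s) = K / (6·9) = (1/54)·K.
e_ss = 2/K_v = 0.432 ⇒ K_v = 125/27 ⇒ K = (125/27)/(1/54) = 250.

250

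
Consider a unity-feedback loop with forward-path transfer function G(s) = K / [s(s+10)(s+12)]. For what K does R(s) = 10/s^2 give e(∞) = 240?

5

G(s) has one factor of s in the denominator, so the system is type 1.
K_v = lim_{s→0} s·G(s) = K / (10·12) = (1/120)·K.
e_ss = 10/K_v = 240 ⇒ K_v = 1/24 ⇒ K = (1/24)/(1/120) = 5.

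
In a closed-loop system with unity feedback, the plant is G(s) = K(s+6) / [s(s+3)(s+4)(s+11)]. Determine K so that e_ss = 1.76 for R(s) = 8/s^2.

One free integrator in G(s): this is a type 1 system.
K_v = lim_{s→0} s·G(s) = K·6 / (3·4·11) = (1/22)·K.
e_ss = 8/K_v = 1.76 ⇒ K_v = 50/11 ⇒ K = (50/11)/(1/22) = 100.

100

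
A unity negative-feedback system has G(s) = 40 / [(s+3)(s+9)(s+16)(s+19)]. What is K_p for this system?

5/1026

System type = 0 (no poles at s=0).
K_p = lim_{s→0} G(s) = 40 / (3·9·16·19) = 5/1026.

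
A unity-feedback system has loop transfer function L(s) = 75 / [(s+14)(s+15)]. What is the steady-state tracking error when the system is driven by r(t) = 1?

No free integrators in L(s): this is a type 0 system.
K_p = lim_{s→0} L(s) = 75 / (14·15) = 5/14.
e_ss = 1/(1 + K_p) = 1/(19/14) = 14/19.

14/19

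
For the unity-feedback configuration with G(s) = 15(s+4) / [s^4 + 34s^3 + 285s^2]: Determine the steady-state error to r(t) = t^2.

Factoring s^2 from the denominator leaves a polynomial with constant term 285, so the system is type 2.
K_a = lim_{s→0} s^2·G(s) = 15·4 / 285 = 4/19.
r(t) = t^2 gives R(s) = 2/s^3.
e_ss = 2/K_a = 2/(4/19) = 9.5.

9.5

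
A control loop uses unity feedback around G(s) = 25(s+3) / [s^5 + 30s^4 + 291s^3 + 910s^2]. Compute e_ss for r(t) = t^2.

The denominator has no term below 910s^2 — 2 poles at s=0, type 2.
K_a = lim_{s→0} s^2·G(s) = 25·3 / 910 = 15/182.
r(t) = t^2 gives R(s) = 2/s^3.
e_ss = 2/K_a = 2/(15/182) = 364/15.

364/15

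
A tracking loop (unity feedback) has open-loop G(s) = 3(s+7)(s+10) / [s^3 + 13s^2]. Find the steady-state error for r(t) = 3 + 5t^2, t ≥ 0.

13/21

The denominator has no term below 13s^2 — 2 poles at s=0, type 2. Taking each input component in turn:
  • 3: tracked with zero error.
  • 5t^2: e_ss = 10/K_a with K_a=210/13 → 13/21.
Total e_ss = 13/21.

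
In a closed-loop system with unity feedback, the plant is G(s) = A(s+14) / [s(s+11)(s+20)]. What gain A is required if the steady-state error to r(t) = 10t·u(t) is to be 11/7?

G(s) has one factor of s in the denominator, so the system is type 1.
K_v = lim_{s→0} s·G(s) = A·14 / (11·20) = (7/110)·A.
e_ss = 10/K_v = 11/7 ⇒ K_v = 70/11 ⇒ A = (70/11)/(7/110) = 100.

100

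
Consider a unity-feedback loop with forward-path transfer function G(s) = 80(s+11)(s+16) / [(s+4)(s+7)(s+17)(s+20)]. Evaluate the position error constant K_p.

176/119

No free integrators in G(s): this is a type 0 system.
K_p = lim_{s→0} G(s) = 80·11·16 / (4·7·17·20) = 176/119.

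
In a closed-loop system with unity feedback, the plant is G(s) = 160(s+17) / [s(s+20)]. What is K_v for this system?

The open loop has one pole at the origin → type 1 system.
K_v = lim_{s→0} s·G(s) = 160·17 / (20) = 136.

136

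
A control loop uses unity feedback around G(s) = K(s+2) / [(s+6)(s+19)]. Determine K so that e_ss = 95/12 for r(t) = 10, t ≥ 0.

15

G(s) has no factors of s in the denominator, so the system is type 0.
K_p = lim_{s→0} G(s) = K·2 / (6·19) = (1/57)·K.
e_ss = 10/(1 + K_p) = 95/12 ⇒ 1 + (1/57)·K = 24/19 ⇒ K = 15.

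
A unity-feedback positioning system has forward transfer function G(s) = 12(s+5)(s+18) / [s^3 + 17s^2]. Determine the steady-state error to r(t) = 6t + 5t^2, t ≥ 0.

17/108

Factoring s^2 from the denominator leaves a polynomial with constant term 17, so the system is type 2. By superposition:
  • 6t: tracked with zero error.
  • 5t^2: e_ss = 10/K_a with K_a=1080/17 → 17/108.
Total e_ss = 17/108.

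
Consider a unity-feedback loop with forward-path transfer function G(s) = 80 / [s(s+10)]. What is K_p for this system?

K_p = lim_{s→0} G(s); with 1 pole at the origin the limit diverges, so K_p = ∞.

infinity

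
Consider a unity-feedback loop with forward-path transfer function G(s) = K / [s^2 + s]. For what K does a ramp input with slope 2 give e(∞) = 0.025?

80

Factoring s from the denominator leaves a polynomial with constant term 1, so the system is type 1.
K_v = lim_{s→0} s·G(s) = K / 1 = 1·K.
e_ss = 2/K_v = 0.025 ⇒ K_v = 80 ⇒ K = 80/1 = 80.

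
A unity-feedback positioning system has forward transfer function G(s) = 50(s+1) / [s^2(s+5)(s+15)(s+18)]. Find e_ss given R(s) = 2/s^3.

54

G(s) has two factors of s in the denominator, so the system is type 2.
K_a = lim_{s→0} s^2·G(s) = 50·1 / (5·15·18) = 1/27.
r(t) = t^2 gives R(s) = 2/s^3.
e_ss = 2/K_a = 2/(1/27) = 54.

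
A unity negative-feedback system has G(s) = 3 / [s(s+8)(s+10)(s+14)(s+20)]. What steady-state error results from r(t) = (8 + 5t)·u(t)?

One free integrator in G(s): this is a type 1 system. Taking each input component in turn:
  • 8: tracked with zero error.
  • 5t: e_ss = 5/K_v with K_v=3/22400 → 112000/3.
Total e_ss = 112000/3.

112000/3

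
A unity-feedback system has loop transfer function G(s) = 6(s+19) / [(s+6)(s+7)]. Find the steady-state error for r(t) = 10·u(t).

35/13

System type = 0 (no poles at s=0).
K_p = lim_{s→0} G(s) = 6·19 / (6·7) = 19/7.
e_ss = 10/(1 + K_p) = 10/(26/7) = 35/13.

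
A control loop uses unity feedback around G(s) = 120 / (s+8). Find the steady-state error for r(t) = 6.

0.375

G(s) has no factors of s in the denominator, so the system is type 0.
K_p = lim_{s→0} G(s) = 120 / (8) = 15.
e_ss = 6/(1 + K_p) = 6/16 = 0.375.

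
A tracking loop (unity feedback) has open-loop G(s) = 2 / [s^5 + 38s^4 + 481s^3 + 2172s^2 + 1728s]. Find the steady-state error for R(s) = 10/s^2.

8640

The denominator has no term below 1728s — 1 pole at s=0, type 1.
K_v = lim_{s→0} s·G(s) = 2 / 1728 = 1/864.
e_ss = 10/K_v = 10/(1/864) = 8640.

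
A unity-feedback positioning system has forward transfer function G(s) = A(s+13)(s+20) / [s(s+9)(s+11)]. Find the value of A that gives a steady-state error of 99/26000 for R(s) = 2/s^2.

G(s) has one factor of s in the denominator, so the system is type 1.
K_v = lim_{s→0} s·G(s) = A·13·20 / (9·11) = (260/99)·A.
e_ss = 2/K_v = 99/26000 ⇒ K_v = 52000/99 ⇒ A = (52000/99)/(260/99) = 200.

200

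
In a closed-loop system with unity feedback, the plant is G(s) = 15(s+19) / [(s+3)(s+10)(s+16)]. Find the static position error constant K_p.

19/32

No free integrators in G(s): this is a type 0 system.
K_p = lim_{s→0} G(s) = 15·19 / (3·10·16) = 19/32.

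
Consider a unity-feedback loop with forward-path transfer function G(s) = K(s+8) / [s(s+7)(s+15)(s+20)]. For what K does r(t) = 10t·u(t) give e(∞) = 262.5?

G(s) has one factor of s in the denominator, so the system is type 1.
K_v = lim_{s→0} s·G(s) = K·8 / (7·15·20) = (2/525)·K.
e_ss = 10/K_v = 262.5 ⇒ K_v = 4/105 ⇒ K = (4/105)/(2/525) = 10.

10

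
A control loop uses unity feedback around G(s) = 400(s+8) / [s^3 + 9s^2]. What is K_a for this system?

The denominator has no term below 9s^2 — 2 poles at s=0, type 2.
K_a = lim_{s→0} s^2·G(s) = 400·8 / 9 = 3200/9.

3200/9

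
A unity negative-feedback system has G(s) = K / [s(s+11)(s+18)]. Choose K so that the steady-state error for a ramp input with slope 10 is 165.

G(s) has one factor of s in the denominator, so the system is type 1.
K_v = lim_{s→0} s·G(s) = K / (11·18) = (1/198)·K.
e_ss = 10/K_v = 165 ⇒ K_v = 2/33 ⇒ K = (2/33)/(1/198) = 12.

12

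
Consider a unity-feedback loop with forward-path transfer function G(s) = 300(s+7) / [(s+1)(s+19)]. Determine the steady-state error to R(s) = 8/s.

152/2119

No free integrators in G(s): this is a type 0 system.
K_p = lim_{s→0} G(s) = 300·7 / (1·19) = 2100/19.
e_ss = 8/(1 + K_p) = 8/(2119/19) = 152/2119.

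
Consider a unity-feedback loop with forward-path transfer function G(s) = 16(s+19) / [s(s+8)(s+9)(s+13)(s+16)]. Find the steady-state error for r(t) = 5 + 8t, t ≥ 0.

One free integrator in G(s): this is a type 1 system. By superposition:
  • 5: tracked with zero error.
  • 8t: e_ss = 8/K_v with K_v=19/936 → 7488/19.
Total e_ss = 7488/19.

7488/19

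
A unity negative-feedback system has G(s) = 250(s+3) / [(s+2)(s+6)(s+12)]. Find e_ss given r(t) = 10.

No free integrators in G(s): this is a type 0 system.
K_p = lim_{s→0} G(s) = 250·3 / (2·6·12) = 125/24.
e_ss = 10/(1 + K_p) = 10/(149/24) = 240/149.

240/149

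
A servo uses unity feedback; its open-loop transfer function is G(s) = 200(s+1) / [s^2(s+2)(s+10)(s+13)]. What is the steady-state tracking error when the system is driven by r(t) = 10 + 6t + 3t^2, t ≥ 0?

The open loop has two poles at the origin → type 2 system. Taking each input component in turn:
  • 10: tracked with zero error.
  • 6t: tracked with zero error.
  • 3t^2: e_ss = 6/K_a with K_a=10/13 → 7.8.
Total e_ss = 7.8.

7.8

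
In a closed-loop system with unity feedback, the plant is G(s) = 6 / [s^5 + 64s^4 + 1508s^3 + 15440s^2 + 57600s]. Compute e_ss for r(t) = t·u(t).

9600

Lowest-order denominator term is 57600s, so the open loop has 1 pole at the origin → type 1 system.
K_v = lim_{s→0} s·G(s) = 6 / 57600 = 1/9600.
e_ss = 1/K_v = 1/(1/9600) = 9600.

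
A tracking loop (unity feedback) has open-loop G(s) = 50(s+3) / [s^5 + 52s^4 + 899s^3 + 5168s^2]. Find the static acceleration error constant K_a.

75/2584

The denominator has no term below 5168s^2 — 2 poles at s=0, type 2.
K_a = lim_{s→0} s^2·G(s) = 50·3 / 5168 = 75/2584.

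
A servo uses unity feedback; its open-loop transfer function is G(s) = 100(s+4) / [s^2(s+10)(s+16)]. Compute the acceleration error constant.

The open loop has two poles at the origin → type 2 system.
K_a = lim_{s→0} s^2·G(s) = 100·4 / (10·16) = 2.5.

2.5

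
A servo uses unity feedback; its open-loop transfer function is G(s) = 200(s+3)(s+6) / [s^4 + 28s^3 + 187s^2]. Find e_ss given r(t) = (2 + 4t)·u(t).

Lowest-order denominator term is 187s^2, so the open loop has 2 poles at the origin → type 2 system. Taking each input component in turn:
  • 2: tracked with zero error.
  • 4t: tracked with zero error.
Total e_ss = 0.

0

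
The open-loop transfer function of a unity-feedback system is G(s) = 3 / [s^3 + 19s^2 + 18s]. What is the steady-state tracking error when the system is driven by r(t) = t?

6

Factoring s from the denominator leaves a polynomial with constant term 18, so the system is type 1.
K_v = lim_{s→0} s·G(s) = 3 / 18 = 1/6.
e_ss = 1/K_v = 1/(1/6) = 6.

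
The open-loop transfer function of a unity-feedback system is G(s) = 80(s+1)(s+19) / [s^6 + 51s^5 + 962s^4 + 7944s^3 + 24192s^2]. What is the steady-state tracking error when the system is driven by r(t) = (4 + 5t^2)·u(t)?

3024/19

The denominator has no term below 24192s^2 — 2 poles at s=0, type 2. Taking each input component in turn:
  • 4: tracked with zero error.
  • 5t^2: e_ss = 10/K_a with K_a=95/1512 → 3024/19.
Total e_ss = 3024/19.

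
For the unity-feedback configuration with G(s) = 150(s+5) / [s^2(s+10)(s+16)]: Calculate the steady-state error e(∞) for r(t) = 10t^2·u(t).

64/15

G(s) has two factors of s in the denominator, so the system is type 2.
K_a = lim_{s→0} s^2·G(s) = 150·5 / (10·16) = 4.6875.
r(t) = 10t^2 gives R(s) = 20/s^3.
e_ss = 20/K_a = 20/4.6875 = 64/15.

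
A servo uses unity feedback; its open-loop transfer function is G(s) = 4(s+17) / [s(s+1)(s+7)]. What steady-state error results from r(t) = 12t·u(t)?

The open loop has one pole at the origin → type 1 system.
K_v = lim_{s→0} s·G(s) = 4·17 / (1·7) = 68/7.
e_ss = 12/K_v = 12/(68/7) = 21/17.

21/17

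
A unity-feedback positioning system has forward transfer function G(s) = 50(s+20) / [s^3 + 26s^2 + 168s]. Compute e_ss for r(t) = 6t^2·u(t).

Factoring s from the denominator leaves a polynomial with constant term 168, so the system is type 1.
For a type-1 system K_a = 0, so e_ss to a parabolic input is unbounded.

infinity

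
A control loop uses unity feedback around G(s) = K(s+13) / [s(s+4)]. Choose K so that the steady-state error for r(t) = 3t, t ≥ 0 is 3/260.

80

G(s) has one factor of s in the denominator, so the system is type 1.
K_v = lim_{s→0} s·G(s) = K·13 / (4) = 3.25·K.
e_ss = 3/K_v = 3/260 ⇒ K_v = 260 ⇒ K = 260/3.25 = 80.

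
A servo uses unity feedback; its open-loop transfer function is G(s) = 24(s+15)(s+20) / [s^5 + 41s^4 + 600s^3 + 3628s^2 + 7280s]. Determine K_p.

infinity

K_p = lim_{s→0} G(s); with 1 pole at the origin the limit diverges, so K_p = ∞.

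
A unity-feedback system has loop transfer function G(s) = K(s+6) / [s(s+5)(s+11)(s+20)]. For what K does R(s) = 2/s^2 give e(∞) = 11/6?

200

G(s) has one factor of s in the denominator, so the system is type 1.
K_v = lim_{s→0} s·G(s) = K·6 / (5·11·20) = (3/550)·K.
e_ss = 2/K_v = 11/6 ⇒ K_v = 12/11 ⇒ K = (12/11)/(3/550) = 200.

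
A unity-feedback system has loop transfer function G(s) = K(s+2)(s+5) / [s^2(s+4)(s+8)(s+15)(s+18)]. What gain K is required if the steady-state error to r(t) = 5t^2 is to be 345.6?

25

System type = 2 (two poles at s=0).
K_a = lim_{s→0} s^2·G(s) = K·2·5 / (4·8·15·18) = (1/864)·K.
e_ss = 10/K_a = 345.6 ⇒ K_a = 25/864 ⇒ K = (25/864)/(1/864) = 25.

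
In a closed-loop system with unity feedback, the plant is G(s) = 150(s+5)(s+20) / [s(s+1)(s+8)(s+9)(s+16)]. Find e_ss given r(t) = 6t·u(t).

The open loop has one pole at the origin → type 1 system.
K_v = lim_{s→0} s·G(s) = 150·5·20 / (1·8·9·16) = 625/48.
e_ss = 6/K_v = 6/(625/48) = 0.4608.

0.4608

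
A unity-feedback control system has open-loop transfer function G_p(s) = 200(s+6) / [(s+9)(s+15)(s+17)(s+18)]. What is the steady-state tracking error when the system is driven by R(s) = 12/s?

The open loop has no poles at the origin → type 0 system.
K_p = lim_{s→0} G_p(s) = 200·6 / (9·15·17·18) = 40/1377.
e_ss = 12/(1 + K_p) = 12/(1417/1377) = 16524/1417.

16524/1417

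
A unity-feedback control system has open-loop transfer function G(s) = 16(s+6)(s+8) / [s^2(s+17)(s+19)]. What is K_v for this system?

K_v = lim_{s→0} s·G(s); with 2 poles at the origin the limit diverges, so K_v = ∞.

infinity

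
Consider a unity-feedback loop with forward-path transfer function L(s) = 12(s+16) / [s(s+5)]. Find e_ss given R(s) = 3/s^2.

5/64

System type = 1 (one pole at s=0).
K_v = lim_{s→0} s·L(s) = 12·16 / (5) = 38.4.
e_ss = 3/K_v = 3/38.4 = 5/64.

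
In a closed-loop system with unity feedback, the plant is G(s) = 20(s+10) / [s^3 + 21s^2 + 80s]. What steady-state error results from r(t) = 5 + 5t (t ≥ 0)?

2

Lowest-order denominator term is 80s, so the open loop has 1 pole at the origin → type 1 system. Treating each term separately:
  • 5: tracked with zero error.
  • 5t: e_ss = 5/K_v with K_v=2.5 → 2.
Total e_ss = 2.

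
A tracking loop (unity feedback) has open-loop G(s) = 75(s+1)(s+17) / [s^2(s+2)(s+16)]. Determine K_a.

System type = 2 (two poles at s=0).
K_a = lim_{s→0} s^2·G(s) = 75·1·17 / (2·16) = 1275/32.

1275/32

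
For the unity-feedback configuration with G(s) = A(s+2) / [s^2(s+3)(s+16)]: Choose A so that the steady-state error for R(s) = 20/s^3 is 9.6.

G(s) has two factors of s in the denominator, so the system is type 2.
K_a = lim_{s→0} s^2·G(s) = A·2 / (3·16) = (1/24)·A.
e_ss = 20/K_a = 9.6 ⇒ K_a = 25/12 ⇒ A = (25/12)/(1/24) = 50.

50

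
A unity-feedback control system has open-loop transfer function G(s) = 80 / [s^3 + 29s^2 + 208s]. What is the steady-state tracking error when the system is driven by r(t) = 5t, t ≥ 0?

13

The denominator has no term below 208s — 1 pole at s=0, type 1.
K_v = lim_{s→0} s·G(s) = 80 / 208 = 5/13.
e_ss = 5/K_v = 5/(5/13) = 13.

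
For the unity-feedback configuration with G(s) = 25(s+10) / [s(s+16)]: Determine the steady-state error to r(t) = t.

G(s) has one factor of s in the denominator, so the system is type 1.
K_v = lim_{s→0} s·G(s) = 25·10 / (16) = 15.625.
e_ss = 1/K_v = 1/15.625 = 0.064.

0.064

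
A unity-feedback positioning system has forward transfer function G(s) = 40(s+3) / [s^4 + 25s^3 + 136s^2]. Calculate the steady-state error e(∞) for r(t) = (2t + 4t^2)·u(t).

Factoring s^2 from the denominator leaves a polynomial with constant term 136, so the system is type 2. By superposition:
  • 2t: tracked with zero error.
  • 4t^2: e_ss = 8/K_a with K_a=15/17 → 136/15.
Total e_ss = 136/15.

136/15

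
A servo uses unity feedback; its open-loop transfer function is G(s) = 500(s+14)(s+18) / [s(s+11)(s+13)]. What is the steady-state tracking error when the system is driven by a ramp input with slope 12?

The open loop has one pole at the origin → type 1 system.
K_v = lim_{s→0} s·G(s) = 500·14·18 / (11·13) = 126000/143.
e_ss = 12/K_v = 12/(126000/143) = 143/10500.

143/10500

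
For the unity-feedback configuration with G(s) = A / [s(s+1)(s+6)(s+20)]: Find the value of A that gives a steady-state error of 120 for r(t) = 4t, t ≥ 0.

4

G(s) has one factor of s in the denominator, so the system is type 1.
K_v = lim_{s→0} s·G(s) = A / (1·6·20) = (1/120)·A.
e_ss = 4/K_v = 120 ⇒ K_v = 1/30 ⇒ A = (1/30)/(1/120) = 4.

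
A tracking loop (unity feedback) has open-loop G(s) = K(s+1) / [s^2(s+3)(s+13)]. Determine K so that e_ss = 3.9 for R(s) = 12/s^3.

System type = 2 (two poles at s=0).
K_a = lim_{s→0} s^2·G(s) = K·1 / (3·13) = (1/39)·K.
e_ss = 12/K_a = 3.9 ⇒ K_a = 40/13 ⇒ K = (40/13)/(1/39) = 120.

120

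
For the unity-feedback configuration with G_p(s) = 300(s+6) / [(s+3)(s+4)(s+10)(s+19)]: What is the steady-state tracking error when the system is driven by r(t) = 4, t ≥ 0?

38/17

System type = 0 (no poles at s=0).
K_p = lim_{s→0} G_p(s) = 300·6 / (3·4·10·19) = 15/19.
e_ss = 4/(1 + K_p) = 4/(34/19) = 38/17.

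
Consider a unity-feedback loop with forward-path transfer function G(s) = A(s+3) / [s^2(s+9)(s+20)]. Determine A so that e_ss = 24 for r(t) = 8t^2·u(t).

40

System type = 2 (two poles at s=0).
K_a = lim_{s→0} s^2·G(s) = A·3 / (9·20) = (1/60)·A.
e_ss = 16/K_a = 24 ⇒ K_a = 2/3 ⇒ A = (2/3)/(1/60) = 40.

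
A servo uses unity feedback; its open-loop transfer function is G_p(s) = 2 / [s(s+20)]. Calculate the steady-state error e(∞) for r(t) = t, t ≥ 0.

10

The open loop has one pole at the origin → type 1 system.
K_v = lim_{s→0} s·G_p(s) = 2 / (20) = 0.1.
e_ss = 1/K_v = 1/0.1 = 10.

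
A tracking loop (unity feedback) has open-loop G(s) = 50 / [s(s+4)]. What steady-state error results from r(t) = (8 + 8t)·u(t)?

0.64

System type = 1 (one pole at s=0). By superposition:
  • 8: tracked with zero error.
  • 8t: e_ss = 8/K_v with K_v=12.5 → 0.64.
Total e_ss = 0.64.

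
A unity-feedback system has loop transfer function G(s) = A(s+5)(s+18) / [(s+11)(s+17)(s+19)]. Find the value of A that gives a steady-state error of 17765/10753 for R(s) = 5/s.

80

The open loop has no poles at the origin → type 0 system.
K_p = lim_{s→0} G(s) = A·5·18 / (11·17·19) = (90/3553)·A.
e_ss = 5/(1 + K_p) = 17765/10753 ⇒ 1 + (90/3553)·A = 10753/3553 ⇒ A = 80.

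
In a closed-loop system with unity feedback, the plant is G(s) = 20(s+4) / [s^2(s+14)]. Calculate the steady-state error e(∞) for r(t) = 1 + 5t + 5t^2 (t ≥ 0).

G(s) has two factors of s in the denominator, so the system is type 2. Treating each term separately:
  • 1: tracked with zero error.
  • 5t: tracked with zero error.
  • 5t^2: e_ss = 10/K_a with K_a=40/7 → 1.75.
Total e_ss = 1.75.

1.75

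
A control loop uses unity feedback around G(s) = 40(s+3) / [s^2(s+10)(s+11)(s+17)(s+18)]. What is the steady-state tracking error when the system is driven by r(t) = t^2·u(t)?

G(s) has two factors of s in the denominator, so the system is type 2.
K_a = lim_{s→0} s^2·G(s) = 40·3 / (10·11·17·18) = 2/561.
r(t) = t^2 gives R(s) = 2/s^3.
e_ss = 2/K_a = 2/(2/561) = 561.

561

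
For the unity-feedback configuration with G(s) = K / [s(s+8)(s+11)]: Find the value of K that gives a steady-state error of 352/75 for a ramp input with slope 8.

150

System type = 1 (one pole at s=0).
K_v = lim_{s→0} s·G(s) = K / (8·11) = (1/88)·K.
e_ss = 8/K_v = 352/75 ⇒ K_v = 75/44 ⇒ K = (75/44)/(1/88) = 150.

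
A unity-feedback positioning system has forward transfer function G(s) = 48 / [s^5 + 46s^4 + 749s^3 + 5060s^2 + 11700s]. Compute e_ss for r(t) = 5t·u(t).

1218.75

Factoring s from the denominator leaves a polynomial with constant term 11700, so the system is type 1.
K_v = lim_{s→0} s·G(s) = 48 / 11700 = 4/975.
e_ss = 5/K_v = 5/(4/975) = 1218.75.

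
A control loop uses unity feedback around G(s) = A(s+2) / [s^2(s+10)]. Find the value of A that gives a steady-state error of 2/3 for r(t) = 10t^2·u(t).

150

G(s) has two factors of s in the denominator, so the system is type 2.
K_a = lim_{s→0} s^2·G(s) = A·2 / (10) = 0.2·A.
e_ss = 20/K_a = 2/3 ⇒ K_a = 30 ⇒ A = 30/0.2 = 150.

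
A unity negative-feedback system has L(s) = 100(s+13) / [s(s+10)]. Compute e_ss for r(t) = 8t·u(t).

4/65

The open loop has one pole at the origin → type 1 system.
K_v = lim_{s→0} s·L(s) = 100·13 / (10) = 130.
e_ss = 8/K_v = 8/130 = 4/65.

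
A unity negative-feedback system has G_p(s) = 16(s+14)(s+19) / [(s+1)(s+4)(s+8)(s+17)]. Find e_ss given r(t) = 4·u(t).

34/75

G_p(s) has no factors of s in the denominator, so the system is type 0.
K_p = lim_{s→0} G_p(s) = 16·14·19 / (1·4·8·17) = 133/17.
e_ss = 4/(1 + K_p) = 4/(150/17) = 34/75.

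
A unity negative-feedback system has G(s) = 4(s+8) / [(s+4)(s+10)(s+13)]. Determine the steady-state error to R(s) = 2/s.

130/69

G(s) has no factors of s in the denominator, so the system is type 0.
K_p = lim_{s→0} G(s) = 4·8 / (4·10·13) = 4/65.
e_ss = 2/(1 + K_p) = 2/(69/65) = 130/69.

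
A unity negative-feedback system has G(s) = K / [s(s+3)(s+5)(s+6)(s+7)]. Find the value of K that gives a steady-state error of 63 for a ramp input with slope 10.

100

System type = 1 (one pole at s=0).
K_v = lim_{s→0} s·G(s) = K / (3·5·6·7) = (1/630)·K.
e_ss = 10/K_v = 63 ⇒ K_v = 10/63 ⇒ K = (10/63)/(1/630) = 100.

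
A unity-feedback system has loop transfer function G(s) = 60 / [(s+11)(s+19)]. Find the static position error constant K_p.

No free integrators in G(s): this is a type 0 system.
K_p = lim_{s→0} G(s) = 60 / (11·19) = 60/209.

60/209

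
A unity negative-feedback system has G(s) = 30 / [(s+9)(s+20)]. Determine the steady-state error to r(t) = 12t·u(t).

infinity

No free integrators in G(s): this is a type 0 system.
For a type-0 system K_v = 0, so e_ss to a ramp input is unbounded.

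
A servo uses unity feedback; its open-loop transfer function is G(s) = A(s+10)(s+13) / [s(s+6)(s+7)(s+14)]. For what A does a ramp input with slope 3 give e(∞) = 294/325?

15

System type = 1 (one pole at s=0).
K_v = lim_{s→0} s·G(s) = A·10·13 / (6·7·14) = (65/294)·A.
e_ss = 3/K_v = 294/325 ⇒ K_v = 325/98 ⇒ A = (325/98)/(65/294) = 15.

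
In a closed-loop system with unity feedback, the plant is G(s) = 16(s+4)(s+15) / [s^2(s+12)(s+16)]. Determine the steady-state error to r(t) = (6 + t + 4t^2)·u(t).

G(s) has two factors of s in the denominator, so the system is type 2. Taking each input component in turn:
  • 6: tracked with zero error.
  • t: tracked with zero error.
  • 4t^2: e_ss = 8/K_a with K_a=5 → 1.6.
Total e_ss = 1.6.

1.6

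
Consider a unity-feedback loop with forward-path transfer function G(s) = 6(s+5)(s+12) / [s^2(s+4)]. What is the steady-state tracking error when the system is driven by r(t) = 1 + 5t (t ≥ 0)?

System type = 2 (two poles at s=0). By superposition:
  • 1: tracked with zero error.
  • 5t: tracked with zero error.
Total e_ss = 0.

0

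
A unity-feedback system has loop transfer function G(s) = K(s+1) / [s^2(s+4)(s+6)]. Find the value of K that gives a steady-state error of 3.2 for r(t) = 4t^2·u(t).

System type = 2 (two poles at s=0).
K_a = lim_{s→0} s^2·G(s) = K·1 / (4·6) = (1/24)·K.
e_ss = 8/K_a = 3.2 ⇒ K_a = 2.5 ⇒ K = 2.5/(1/24) = 60.

60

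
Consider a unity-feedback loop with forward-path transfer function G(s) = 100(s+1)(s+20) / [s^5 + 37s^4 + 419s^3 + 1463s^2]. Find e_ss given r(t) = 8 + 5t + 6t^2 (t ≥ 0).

8.778

Lowest-order denominator term is 1463s^2, so the open loop has 2 poles at the origin → type 2 system. Treating each term separately:
  • 8: tracked with zero error.
  • 5t: tracked with zero error.
  • 6t^2: e_ss = 12/K_a with K_a=2000/1463 → 8.778.
Total e_ss = 8.778.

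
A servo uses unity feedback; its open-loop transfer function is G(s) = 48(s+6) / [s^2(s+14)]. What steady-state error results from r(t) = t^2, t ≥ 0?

System type = 2 (two poles at s=0).
K_a = lim_{s→0} s^2·G(s) = 48·6 / (14) = 144/7.
r(t) = t^2 gives R(s) = 2/s^3.
e_ss = 2/K_a = 2/(144/7) = 7/72.

7/72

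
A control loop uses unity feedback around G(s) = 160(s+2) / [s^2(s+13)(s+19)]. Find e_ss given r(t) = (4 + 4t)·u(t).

Two free integrators in G(s): this is a type 2 system. Taking each input component in turn:
  • 4: tracked with zero error.
  • 4t: tracked with zero error.
Total e_ss = 0.

0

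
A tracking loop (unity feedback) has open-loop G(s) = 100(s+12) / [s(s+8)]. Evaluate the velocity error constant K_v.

150

System type = 1 (one pole at s=0).
K_v = lim_{s→0} s·G(s) = 100·12 / (8) = 150.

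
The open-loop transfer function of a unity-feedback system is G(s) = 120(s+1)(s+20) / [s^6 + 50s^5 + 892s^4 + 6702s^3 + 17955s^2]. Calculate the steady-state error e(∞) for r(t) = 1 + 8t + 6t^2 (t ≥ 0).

89.775

Factoring s^2 from the denominator leaves a polynomial with constant term 17955, so the system is type 2. Treating each term separately:
  • 1: tracked with zero error.
  • 8t: tracked with zero error.
  • 6t^2: e_ss = 12/K_a with K_a=160/1197 → 89.775.
Total e_ss = 89.775.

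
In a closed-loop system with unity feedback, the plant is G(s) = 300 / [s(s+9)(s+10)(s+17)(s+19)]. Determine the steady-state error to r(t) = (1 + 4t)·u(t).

System type = 1 (one pole at s=0). Taking each input component in turn:
  • 1: tracked with zero error.
  • 4t: e_ss = 4/K_v with K_v=10/969 → 387.6.
Total e_ss = 387.6.

387.6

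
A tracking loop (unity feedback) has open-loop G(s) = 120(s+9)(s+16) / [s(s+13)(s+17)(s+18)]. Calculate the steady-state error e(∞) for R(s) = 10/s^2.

One free integrator in G(s): this is a type 1 system.
K_v = lim_{s→0} s·G(s) = 120·9·16 / (13·17·18) = 960/221.
e_ss = 10/K_v = 10/(960/221) = 221/96.

221/96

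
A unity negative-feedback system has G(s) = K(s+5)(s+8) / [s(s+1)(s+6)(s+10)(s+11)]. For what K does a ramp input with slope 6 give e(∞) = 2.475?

40

One free integrator in G(s): this is a type 1 system.
K_v = lim_{s→0} s·G(s) = K·5·8 / (1·6·10·11) = (2/33)·K.
e_ss = 6/K_v = 2.475 ⇒ K_v = 80/33 ⇒ K = (80/33)/(2/33) = 40.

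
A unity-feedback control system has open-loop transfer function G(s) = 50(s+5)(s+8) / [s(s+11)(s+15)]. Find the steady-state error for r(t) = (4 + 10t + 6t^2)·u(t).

G(s) has one factor of s in the denominator, so the system is type 1. Treating each term separately:
  • 4: tracked with zero error.
  • 10t: e_ss = 10/K_v with K_v=400/33 → 0.825.
  • 6t^2: a type-1 system cannot track it, e_ss → ∞.
The unbounded component dominates.

infinity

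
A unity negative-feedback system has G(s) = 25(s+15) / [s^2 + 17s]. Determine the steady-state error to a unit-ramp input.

The denominator has no term below 17s — 1 pole at s=0, type 1.
K_v = lim_{s→0} s·G(s) = 25·15 / 17 = 375/17.
e_ss = 1/K_v = 1/(375/17) = 17/375.

17/375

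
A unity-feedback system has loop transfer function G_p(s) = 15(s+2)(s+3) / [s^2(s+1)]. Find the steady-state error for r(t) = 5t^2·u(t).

1/9

G_p(s) has two factors of s in the denominator, so the system is type 2.
K_a = lim_{s→0} s^2·G_p(s) = 15·2·3 / (1) = 90.
r(t) = 5t^2 gives R(s) = 10/s^3.
e_ss = 10/K_a = 10/90 = 1/9.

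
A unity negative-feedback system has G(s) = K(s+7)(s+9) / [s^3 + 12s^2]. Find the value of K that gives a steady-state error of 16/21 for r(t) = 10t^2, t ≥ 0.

The denominator has no term below 12s^2 — 2 poles at s=0, type 2.
K_a = lim_{s→0} s^2·G(s) = K·7·9 / 12 = 5.25·K.
e_ss = 20/K_a = 16/21 ⇒ K_a = 26.25 ⇒ K = 26.25/5.25 = 5.

5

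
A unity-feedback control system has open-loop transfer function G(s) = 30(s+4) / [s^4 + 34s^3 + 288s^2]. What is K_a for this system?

Factoring s^2 from the denominator leaves a polynomial with constant term 288, so the system is type 2.
K_a = lim_{s→0} s^2·G(s) = 30·4 / 288 = 5/12.

5/12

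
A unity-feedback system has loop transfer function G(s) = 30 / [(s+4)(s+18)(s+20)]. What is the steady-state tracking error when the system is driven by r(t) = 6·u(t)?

288/49

System type = 0 (no poles at s=0).
K_p = lim_{s→0} G(s) = 30 / (4·18·20) = 1/48.
e_ss = 6/(1 + K_p) = 6/(49/48) = 288/49.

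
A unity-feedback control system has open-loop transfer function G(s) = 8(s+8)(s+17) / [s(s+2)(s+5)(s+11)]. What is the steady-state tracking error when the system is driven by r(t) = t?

55/544

System type = 1 (one pole at s=0).
K_v = lim_{s→0} s·G(s) = 8·8·17 / (2·5·11) = 544/55.
e_ss = 1/K_v = 1/(544/55) = 55/544.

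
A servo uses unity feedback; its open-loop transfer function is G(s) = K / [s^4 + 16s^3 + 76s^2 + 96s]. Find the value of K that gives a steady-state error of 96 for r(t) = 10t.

Factoring s from the denominator leaves a polynomial with constant term 96, so the system is type 1.
K_v = lim_{s→0} s·G(s) = K / 96 = (1/96)·K.
e_ss = 10/K_v = 96 ⇒ K_v = 5/48 ⇒ K = (5/48)/(1/96) = 10.

10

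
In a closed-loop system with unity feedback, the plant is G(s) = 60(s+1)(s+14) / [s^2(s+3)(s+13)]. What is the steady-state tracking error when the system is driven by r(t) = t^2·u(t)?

13/140

The open loop has two poles at the origin → type 2 system.
K_a = lim_{s→0} s^2·G(s) = 60·1·14 / (3·13) = 280/13.
r(t) = t^2 gives R(s) = 2/s^3.
e_ss = 2/K_a = 2/(280/13) = 13/140.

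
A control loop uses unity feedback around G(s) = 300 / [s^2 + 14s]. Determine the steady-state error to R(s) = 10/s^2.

Lowest-order denominator term is 14s, so the open loop has 1 pole at the origin → type 1 system.
K_v = lim_{s→0} s·G(s) = 300 / 14 = 150/7.
e_ss = 10/K_v = 10/(150/7) = 7/15.

7/15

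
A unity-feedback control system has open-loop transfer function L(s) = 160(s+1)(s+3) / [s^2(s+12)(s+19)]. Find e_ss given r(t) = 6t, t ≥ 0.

System type = 2 (two poles at s=0).
A type-2 system has K_v = ∞, so it tracks a ramp input with zero steady-state error.

0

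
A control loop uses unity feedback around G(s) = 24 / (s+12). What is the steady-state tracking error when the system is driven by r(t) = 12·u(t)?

4

No free integrators in G(s): this is a type 0 system.
K_p = lim_{s→0} G(s) = 24 / (12) = 2.
e_ss = 12/(1 + K_p) = 12/3 = 4.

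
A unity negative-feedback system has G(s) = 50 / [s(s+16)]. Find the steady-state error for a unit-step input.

0

The open loop has one pole at the origin → type 1 system.
A type-1 system has K_p = ∞, so it tracks a step input with zero steady-state error.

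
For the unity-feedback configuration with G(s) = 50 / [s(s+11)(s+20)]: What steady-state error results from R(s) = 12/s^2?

G(s) has one factor of s in the denominator, so the system is type 1.
K_v = lim_{s→0} s·G(s) = 50 / (11·20) = 5/22.
e_ss = 12/K_v = 12/(5/22) = 52.8.

52.8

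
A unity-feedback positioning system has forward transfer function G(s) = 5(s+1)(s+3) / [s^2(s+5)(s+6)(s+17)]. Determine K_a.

The open loop has two poles at the origin → type 2 system.
K_a = lim_{s→0} s^2·G(s) = 5·1·3 / (5·6·17) = 1/34.

1/34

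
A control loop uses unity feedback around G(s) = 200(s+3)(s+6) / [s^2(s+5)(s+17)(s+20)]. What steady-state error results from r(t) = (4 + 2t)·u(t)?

0

System type = 2 (two poles at s=0). Taking each input component in turn:
  • 4: tracked with zero error.
  • 2t: tracked with zero error.
Total e_ss = 0.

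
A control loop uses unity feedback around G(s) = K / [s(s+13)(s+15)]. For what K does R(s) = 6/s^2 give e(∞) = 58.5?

The open loop has one pole at the origin → type 1 system.
K_v = lim_{s→0} s·G(s) = K / (13·15) = (1/195)·K.
e_ss = 6/K_v = 58.5 ⇒ K_v = 4/39 ⇒ K = (4/39)/(1/195) = 20.

20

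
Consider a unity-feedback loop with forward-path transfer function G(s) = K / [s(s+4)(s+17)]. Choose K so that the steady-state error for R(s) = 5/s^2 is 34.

10

The open loop has one pole at the origin → type 1 system.
K_v = lim_{s→0} s·G(s) = K / (4·17) = (1/68)·K.
e_ss = 5/K_v = 34 ⇒ K_v = 5/34 ⇒ K = (5/34)/(1/68) = 10.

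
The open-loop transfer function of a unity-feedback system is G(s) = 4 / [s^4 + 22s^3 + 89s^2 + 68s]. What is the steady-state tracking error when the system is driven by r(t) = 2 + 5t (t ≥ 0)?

The denominator has no term below 68s — 1 pole at s=0, type 1. Taking each input component in turn:
  • 2: tracked with zero error.
  • 5t: e_ss = 5/K_v with K_v=1/17 → 85.
Total e_ss = 85.

85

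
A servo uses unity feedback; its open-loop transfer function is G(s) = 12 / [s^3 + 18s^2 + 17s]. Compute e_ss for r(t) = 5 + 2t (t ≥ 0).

17/6

The denominator has no term below 17s — 1 pole at s=0, type 1. By superposition:
  • 5: tracked with zero error.
  • 2t: e_ss = 2/K_v with K_v=12/17 → 17/6.
Total e_ss = 17/6.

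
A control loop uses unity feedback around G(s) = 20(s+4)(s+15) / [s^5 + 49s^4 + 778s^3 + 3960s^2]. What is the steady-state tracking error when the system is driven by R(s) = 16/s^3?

Factoring s^2 from the denominator leaves a polynomial with constant term 3960, so the system is type 2.
K_a = lim_{s→0} s^2·G(s) = 20·4·15 / 3960 = 10/33.
r(t) = 8t^2 gives R(s) = 16/s^3.
e_ss = 16/K_a = 16/(10/33) = 52.8.

52.8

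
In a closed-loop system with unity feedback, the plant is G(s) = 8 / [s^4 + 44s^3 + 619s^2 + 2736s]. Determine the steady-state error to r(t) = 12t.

Factoring s from the denominator leaves a polynomial with constant term 2736, so the system is type 1.
K_v = lim_{s→0} s·G(s) = 8 / 2736 = 1/342.
e_ss = 12/K_v = 12/(1/342) = 4104.

4104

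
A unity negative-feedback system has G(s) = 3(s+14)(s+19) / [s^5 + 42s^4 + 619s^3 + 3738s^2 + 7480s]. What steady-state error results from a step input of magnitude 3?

Lowest-order denominator term is 7480s, so the open loop has 1 pole at the origin → type 1 system.
A type-1 system has K_p = ∞, so it tracks a step input with zero steady-state error.

0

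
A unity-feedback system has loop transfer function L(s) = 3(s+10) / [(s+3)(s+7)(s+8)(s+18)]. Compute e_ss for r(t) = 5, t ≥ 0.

L(s) has no factors of s in the denominator, so the system is type 0.
K_p = lim_{s→0} L(s) = 3·10 / (3·7·8·18) = 5/504.
e_ss = 5/(1 + K_p) = 5/(509/504) = 2520/509.

2520/509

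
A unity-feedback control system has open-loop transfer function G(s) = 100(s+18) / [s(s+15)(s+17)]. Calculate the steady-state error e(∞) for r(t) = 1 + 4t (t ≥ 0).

17/30

G(s) has one factor of s in the denominator, so the system is type 1. Treating each term separately:
  • 1: tracked with zero error.
  • 4t: e_ss = 4/K_v with K_v=120/17 → 17/30.
Total e_ss = 17/30.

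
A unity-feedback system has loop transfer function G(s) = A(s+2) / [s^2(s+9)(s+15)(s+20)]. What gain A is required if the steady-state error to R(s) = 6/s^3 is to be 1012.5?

System type = 2 (two poles at s=0).
K_a = lim_{s→0} s^2·G(s) = A·2 / (9·15·20) = (1/1350)·A.
e_ss = 6/K_a = 1012.5 ⇒ K_a = 4/675 ⇒ A = (4/675)/(1/1350) = 8.

8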